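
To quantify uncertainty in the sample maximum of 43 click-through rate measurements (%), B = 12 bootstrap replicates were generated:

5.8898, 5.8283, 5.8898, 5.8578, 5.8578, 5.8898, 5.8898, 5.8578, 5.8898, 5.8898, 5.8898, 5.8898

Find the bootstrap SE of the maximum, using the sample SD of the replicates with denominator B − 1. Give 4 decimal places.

Bootstrap SE is the standard deviation of the 12 replicate maximums.
Mean of replicates: (5.8898 + 5.8283 + 5.8898 + 5.8578 + 5.8578 + 5.8898 + 5.8898 + 5.8578 + 5.8898 + 5.8898 + 5.8898 + 5.8898) / 12 = 70.520100 / 12 = 5.876675
Sum of squared deviations: (+0.013125)² + (−0.048375)² + (+0.013125)² + (−0.018875)² + (−0.018875)² + (+0.013125)² + (+0.013125)² + (−0.018875)² + (+0.013125)² + (+0.013125)² + (+0.013125)² + (+0.013125)² = 0.004787
Variance = 0.004787 / 11 = 0.000435
SE* = √0.000435

SE* = 0.0209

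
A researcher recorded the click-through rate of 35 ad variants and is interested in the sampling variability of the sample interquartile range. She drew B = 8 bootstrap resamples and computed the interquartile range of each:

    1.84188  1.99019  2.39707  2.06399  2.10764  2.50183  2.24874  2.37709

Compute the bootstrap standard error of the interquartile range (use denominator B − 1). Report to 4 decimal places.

Bootstrap SE is the standard deviation of the 8 replicate interquartile ranges.
Mean of replicates: (1.84188 + 1.99019 + 2.39707 + 2.06399 + 2.10764 + 2.50183 + 2.24874 + 2.37709) / 8 = 17.528430 / 8 = 2.191054
Sum of squared deviations: (−0.349174)² + (−0.200864)² + (+0.206016)² + (−0.127064)² + (−0.083414)² + (+0.310776)² + (+0.057686)² + (+0.186036)² = 0.362333
Variance = 0.362333 / 7 = 0.051762
SE* = √0.051762

SE* = 0.2275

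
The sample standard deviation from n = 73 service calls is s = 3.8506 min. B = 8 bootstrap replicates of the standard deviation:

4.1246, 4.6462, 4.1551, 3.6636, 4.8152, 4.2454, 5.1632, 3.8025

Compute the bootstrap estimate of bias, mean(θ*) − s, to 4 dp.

mean(θ*) = (4.1246 + 4.6462 + 4.1551 + 3.6636 + 4.8152 + 4.2454 + 5.1632 + 3.8025) / 8 = 4.32698
bias = 4.32698 − 3.8506

bias = +0.4764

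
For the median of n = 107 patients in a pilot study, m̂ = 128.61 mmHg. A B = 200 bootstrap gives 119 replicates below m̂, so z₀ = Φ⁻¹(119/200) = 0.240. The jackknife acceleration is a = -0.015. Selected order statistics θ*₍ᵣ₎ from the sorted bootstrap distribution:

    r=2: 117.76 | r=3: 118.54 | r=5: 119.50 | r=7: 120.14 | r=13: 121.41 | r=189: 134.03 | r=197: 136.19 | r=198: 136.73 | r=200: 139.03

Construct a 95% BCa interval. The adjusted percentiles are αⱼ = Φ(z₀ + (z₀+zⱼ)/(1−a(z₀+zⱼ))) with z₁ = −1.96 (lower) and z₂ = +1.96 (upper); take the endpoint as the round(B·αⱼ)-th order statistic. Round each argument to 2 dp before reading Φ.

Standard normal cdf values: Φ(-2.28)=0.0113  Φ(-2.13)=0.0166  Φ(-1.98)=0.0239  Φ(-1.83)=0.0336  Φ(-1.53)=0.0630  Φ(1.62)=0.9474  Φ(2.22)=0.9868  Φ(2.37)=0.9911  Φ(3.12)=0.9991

Lower: z₀ + z₁ = 0.240 + (-1.960) = -1.720; 1 − a(z₀+z₁) = 1 − (-0.015)(-1.720) = 0.9742; argument = 0.240 + (-1.720)/0.9742 = -1.5256 → -1.53.
α₁ = Φ(-1.53) = 0.0630; rank = round(200 × 0.0630) = 13; θ*₍13₎ = 121.41.
Upper: z₀ + z₂ = 2.200; 1 − a(z₀+z₂) = 1.0330; argument = 2.3697 → 2.37; α₂ = 0.9911; rank = 198; θ*₍198₎ = 136.73.

(121.41, 136.73)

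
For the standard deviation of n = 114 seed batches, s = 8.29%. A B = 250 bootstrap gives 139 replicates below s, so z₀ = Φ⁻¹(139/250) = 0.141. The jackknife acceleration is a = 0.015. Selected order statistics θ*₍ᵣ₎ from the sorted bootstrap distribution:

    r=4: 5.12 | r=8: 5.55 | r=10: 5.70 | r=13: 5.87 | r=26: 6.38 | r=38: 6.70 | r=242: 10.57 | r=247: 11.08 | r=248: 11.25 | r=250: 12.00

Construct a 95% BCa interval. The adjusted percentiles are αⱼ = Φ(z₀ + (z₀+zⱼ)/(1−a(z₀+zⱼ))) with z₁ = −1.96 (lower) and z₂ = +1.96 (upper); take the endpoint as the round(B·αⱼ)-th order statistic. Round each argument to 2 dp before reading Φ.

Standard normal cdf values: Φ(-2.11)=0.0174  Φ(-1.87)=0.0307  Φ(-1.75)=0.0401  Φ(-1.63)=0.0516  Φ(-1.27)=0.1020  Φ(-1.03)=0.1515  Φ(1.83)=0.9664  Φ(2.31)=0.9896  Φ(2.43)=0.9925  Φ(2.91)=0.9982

(5.87, 11.08)

Lower: z₀ + z₁ = 0.141 + (-1.960) = -1.819; 1 − a(z₀+z₁) = 1 − (0.015)(-1.819) = 1.0273; argument = 0.141 + (-1.819)/1.0273 = -1.6297 → -1.63.
α₁ = Φ(-1.63) = 0.0516; rank = round(250 × 0.0516) = 13; θ*₍13₎ = 5.87.
Upper: z₀ + z₂ = 2.101; 1 − a(z₀+z₂) = 0.9685; argument = 2.3104 → 2.31; α₂ = 0.9896; rank = 247; θ*₍247₎ = 11.08.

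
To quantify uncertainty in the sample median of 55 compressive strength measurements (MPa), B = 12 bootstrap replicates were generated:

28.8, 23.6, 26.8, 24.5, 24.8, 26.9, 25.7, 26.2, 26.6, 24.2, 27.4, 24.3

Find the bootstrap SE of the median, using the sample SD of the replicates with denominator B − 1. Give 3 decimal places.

Bootstrap SE is the standard deviation of the 12 replicate medians.
Mean of replicates: (28.8 + 23.6 + 26.8 + 24.5 + 24.8 + 26.9 + 25.7 + 26.2 + 26.6 + 24.2 + 27.4 + 24.3) / 12 = 309.8000 / 12 = 25.8167
Sum of squared deviations: (+2.9833)² + (−2.2167)² + (+0.9833)² + (−1.3167)² + (−1.0167)² + (+1.0833)² + (−0.1167)² + (+0.3833)² + (+0.7833)² + (−1.6167)² + (+1.5833)² + (−1.5167)² = 26.9167
Variance = 26.9167 / 11 = 2.4470
SE* = √2.4470

SE* = 1.564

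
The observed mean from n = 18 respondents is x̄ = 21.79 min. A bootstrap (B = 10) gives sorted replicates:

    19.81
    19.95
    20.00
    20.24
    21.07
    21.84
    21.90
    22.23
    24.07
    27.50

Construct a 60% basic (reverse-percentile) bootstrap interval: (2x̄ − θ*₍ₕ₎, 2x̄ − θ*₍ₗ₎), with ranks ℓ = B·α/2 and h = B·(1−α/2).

Percentile endpoints at ranks 2 and 8: θ*₍2₎ = 19.95, θ*₍8₎ = 22.23.
Basic interval reflects these around x̄:
  lower = 2 × 21.79 − 22.23 = 21.35
  upper = 2 × 21.79 − 19.95 = 23.63

(21.35, 23.63)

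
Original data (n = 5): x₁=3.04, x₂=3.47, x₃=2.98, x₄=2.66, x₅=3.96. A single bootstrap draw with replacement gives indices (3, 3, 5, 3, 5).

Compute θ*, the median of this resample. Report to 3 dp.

Resample values: 2.98, 2.98, 3.96, 2.98, 3.96.
Sorted: 2.98, 2.98, 2.98, 3.96, 3.96
Median = middle value = 2.980

θ* = 2.980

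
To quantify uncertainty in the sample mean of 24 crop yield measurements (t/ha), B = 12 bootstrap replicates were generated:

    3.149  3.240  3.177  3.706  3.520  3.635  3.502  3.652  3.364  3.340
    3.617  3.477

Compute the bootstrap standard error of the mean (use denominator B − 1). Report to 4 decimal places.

SE* = 0.1920

Bootstrap SE is the standard deviation of the 12 replicate means.
Mean of replicates: (3.149 + 3.240 + 3.177 + 3.706 + 3.520 + 3.635 + 3.502 + 3.652 + 3.364 + 3.340 + 3.617 + 3.477) / 12 = 41.37900 / 12 = 3.44825
Sum of squared deviations: (−0.29925)² + (−0.20825)² + (−0.27125)² + (+0.25775)² + (+0.07175)² + (+0.18675)² + (+0.05375)² + (+0.20375)² + (−0.08425)² + (−0.10825)² + (+0.16875)² + (+0.02875)² = 0.40548
Variance = 0.40548 / 11 = 0.03686
SE* = √0.03686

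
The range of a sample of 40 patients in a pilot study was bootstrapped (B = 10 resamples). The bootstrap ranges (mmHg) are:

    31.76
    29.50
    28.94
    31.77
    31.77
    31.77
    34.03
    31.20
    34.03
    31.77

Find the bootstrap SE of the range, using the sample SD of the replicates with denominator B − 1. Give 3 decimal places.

Bootstrap SE is the standard deviation of the 10 replicate ranges.
Mean of replicates: (31.76 + 29.50 + 28.94 + 31.77 + 31.77 + 31.77 + 34.03 + 31.20 + 34.03 + 31.77) / 10 = 316.5400 / 10 = 31.6540
Sum of squared deviations: (+0.1060)² + (−2.1540)² + (−2.7140)² + (+0.1160)² + (+0.1160)² + (+0.1160)² + (+2.3760)² + (−0.4540)² + (+2.3760)² + (+0.1160)² = 23.5674
Variance = 23.5674 / 9 = 2.6186
SE* = √2.6186

SE* = 1.618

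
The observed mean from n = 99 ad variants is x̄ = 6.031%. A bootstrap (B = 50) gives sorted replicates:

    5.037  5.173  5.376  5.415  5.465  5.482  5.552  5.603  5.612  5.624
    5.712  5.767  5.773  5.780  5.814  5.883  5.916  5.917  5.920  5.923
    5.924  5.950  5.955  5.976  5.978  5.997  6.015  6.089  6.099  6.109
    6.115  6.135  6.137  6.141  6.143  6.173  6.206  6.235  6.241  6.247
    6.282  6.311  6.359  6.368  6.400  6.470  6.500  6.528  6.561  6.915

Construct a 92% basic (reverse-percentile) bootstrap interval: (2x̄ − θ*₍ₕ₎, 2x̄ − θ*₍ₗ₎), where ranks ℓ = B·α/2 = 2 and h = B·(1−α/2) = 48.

(5.534, 6.889)

Percentile endpoints at ranks 2 and 48: θ*₍2₎ = 5.173, θ*₍48₎ = 6.528.
Basic interval reflects these around x̄:
  lower = 2 × 6.031 − 6.528 = 5.534
  upper = 2 × 6.031 − 5.173 = 6.889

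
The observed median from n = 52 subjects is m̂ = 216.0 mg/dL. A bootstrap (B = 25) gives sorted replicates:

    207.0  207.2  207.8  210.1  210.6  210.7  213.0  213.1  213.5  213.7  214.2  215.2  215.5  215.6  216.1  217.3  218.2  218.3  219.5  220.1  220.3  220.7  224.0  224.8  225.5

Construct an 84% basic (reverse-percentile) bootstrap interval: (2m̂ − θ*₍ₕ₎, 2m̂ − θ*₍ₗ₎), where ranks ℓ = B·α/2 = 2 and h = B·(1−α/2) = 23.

(208.0, 224.8)

Percentile endpoints at ranks 2 and 23: θ*₍2₎ = 207.2, θ*₍23₎ = 224.0.
Basic interval reflects these around m̂:
  lower = 2 × 216.0 − 224.0 = 208.0
  upper = 2 × 216.0 − 207.2 = 224.8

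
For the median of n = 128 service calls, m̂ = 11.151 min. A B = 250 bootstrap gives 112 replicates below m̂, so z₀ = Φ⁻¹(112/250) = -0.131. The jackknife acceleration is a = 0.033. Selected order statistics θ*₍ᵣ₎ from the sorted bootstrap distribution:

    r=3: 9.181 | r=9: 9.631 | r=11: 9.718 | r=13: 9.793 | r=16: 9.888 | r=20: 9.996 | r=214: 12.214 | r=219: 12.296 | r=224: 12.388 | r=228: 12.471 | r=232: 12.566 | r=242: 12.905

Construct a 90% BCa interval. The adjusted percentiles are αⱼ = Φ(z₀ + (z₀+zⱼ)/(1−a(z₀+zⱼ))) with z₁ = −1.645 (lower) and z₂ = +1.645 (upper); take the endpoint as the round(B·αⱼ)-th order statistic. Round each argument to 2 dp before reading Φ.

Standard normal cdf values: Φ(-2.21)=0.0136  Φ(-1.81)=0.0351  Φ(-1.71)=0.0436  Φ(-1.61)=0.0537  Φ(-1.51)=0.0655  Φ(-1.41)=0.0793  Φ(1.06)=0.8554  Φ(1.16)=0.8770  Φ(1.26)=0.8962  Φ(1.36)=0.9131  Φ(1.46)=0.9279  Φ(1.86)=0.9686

(9.631, 12.566)

Lower: z₀ + z₁ = -0.131 + (-1.645) = -1.776; 1 − a(z₀+z₁) = 1 − (0.033)(-1.776) = 1.0586; argument = -0.131 + (-1.776)/1.0586 = -1.8087 → -1.81.
α₁ = Φ(-1.81) = 0.0351; rank = round(250 × 0.0351) = 9; θ*₍9₎ = 9.631.
Upper: z₀ + z₂ = 1.514; 1 − a(z₀+z₂) = 0.9500; argument = 1.4626 → 1.46; α₂ = 0.9279; rank = 232; θ*₍232₎ = 12.566.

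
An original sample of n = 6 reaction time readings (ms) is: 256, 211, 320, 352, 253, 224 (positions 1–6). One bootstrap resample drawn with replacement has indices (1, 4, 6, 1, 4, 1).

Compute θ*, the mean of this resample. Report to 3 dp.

θ* = 282.667

Resample values: 256, 352, 224, 256, 352, 256.
Mean = (256 + 352 + 224 + 256 + 352 + 256) / 6 = 1696.0 / 6 = 282.667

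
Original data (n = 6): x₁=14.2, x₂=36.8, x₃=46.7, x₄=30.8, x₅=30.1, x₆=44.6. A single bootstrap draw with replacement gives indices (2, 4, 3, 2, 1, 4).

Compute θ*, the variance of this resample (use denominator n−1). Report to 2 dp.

θ* = 115.82

Resample values: 36.8, 30.8, 46.7, 36.8, 14.2, 30.8.
Mean = 32.6833; sum of squared deviations = 579.0883
s² = 579.0883 / 5 = 115.8177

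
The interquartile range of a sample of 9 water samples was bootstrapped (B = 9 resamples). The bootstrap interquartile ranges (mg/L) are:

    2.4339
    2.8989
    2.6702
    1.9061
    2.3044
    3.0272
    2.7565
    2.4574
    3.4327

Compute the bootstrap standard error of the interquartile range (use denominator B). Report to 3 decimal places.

SE* = 0.420

Bootstrap SE is the standard deviation of the 9 replicate interquartile ranges.
Mean of replicates: (2.4339 + 2.8989 + 2.6702 + 1.9061 + 2.3044 + 3.0272 + 2.7565 + 2.4574 + 3.4327) / 9 = 23.88730 / 9 = 2.65414
Sum of squared deviations: (−0.22024)² + (+0.24476)² + (+0.01606)² + (−0.74804)² + (−0.34974)² + (+0.37306)² + (+0.10236)² + (−0.19674)² + (+0.77856)² = 1.58507
Variance = 1.58507 / 9 = 0.17612
SE* = √0.17612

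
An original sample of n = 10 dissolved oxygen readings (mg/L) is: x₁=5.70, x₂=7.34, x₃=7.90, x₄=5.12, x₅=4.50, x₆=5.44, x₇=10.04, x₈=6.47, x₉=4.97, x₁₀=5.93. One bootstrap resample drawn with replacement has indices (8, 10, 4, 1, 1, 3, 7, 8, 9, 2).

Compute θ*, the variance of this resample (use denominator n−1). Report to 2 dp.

θ* = 2.33

Resample values: 6.47, 5.93, 5.12, 5.70, 5.70, 7.90, 10.04, 6.47, 4.97, 7.34.
Mean = 6.5640; sum of squared deviations = 21.0082
s² = 21.0082 / 9 = 2.3342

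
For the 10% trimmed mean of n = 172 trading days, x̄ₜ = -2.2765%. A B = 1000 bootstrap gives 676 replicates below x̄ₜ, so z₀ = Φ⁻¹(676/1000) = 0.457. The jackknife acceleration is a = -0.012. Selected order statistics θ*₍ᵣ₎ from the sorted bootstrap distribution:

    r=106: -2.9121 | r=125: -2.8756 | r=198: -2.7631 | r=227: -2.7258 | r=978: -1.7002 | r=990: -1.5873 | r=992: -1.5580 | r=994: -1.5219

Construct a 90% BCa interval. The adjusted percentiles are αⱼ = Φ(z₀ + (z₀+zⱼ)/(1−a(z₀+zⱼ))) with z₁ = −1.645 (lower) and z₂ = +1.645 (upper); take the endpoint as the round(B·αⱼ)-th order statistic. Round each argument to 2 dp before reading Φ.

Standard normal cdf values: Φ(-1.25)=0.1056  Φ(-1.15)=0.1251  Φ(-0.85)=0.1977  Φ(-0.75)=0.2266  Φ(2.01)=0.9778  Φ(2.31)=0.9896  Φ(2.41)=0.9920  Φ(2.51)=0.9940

Lower: z₀ + z₁ = 0.457 + (-1.645) = -1.188; 1 − a(z₀+z₁) = 1 − (-0.012)(-1.188) = 0.9857; argument = 0.457 + (-1.188)/0.9857 = -0.7482 → -0.75.
α₁ = Φ(-0.75) = 0.2266; rank = round(1000 × 0.2266) = 227; θ*₍227₎ = -2.7258.
Upper: z₀ + z₂ = 2.102; 1 − a(z₀+z₂) = 1.0252; argument = 2.5073 → 2.51; α₂ = 0.9940; rank = 994; θ*₍994₎ = -1.5219.

(-2.7258, -1.5219)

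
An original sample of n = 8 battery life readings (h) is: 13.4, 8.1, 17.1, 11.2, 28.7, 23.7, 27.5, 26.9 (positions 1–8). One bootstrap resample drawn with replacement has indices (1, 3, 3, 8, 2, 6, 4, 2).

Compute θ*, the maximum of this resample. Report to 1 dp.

Resample values: 13.4, 17.1, 17.1, 26.9, 8.1, 23.7, 11.2, 8.1.
Maximum = 26.9

θ* = 26.9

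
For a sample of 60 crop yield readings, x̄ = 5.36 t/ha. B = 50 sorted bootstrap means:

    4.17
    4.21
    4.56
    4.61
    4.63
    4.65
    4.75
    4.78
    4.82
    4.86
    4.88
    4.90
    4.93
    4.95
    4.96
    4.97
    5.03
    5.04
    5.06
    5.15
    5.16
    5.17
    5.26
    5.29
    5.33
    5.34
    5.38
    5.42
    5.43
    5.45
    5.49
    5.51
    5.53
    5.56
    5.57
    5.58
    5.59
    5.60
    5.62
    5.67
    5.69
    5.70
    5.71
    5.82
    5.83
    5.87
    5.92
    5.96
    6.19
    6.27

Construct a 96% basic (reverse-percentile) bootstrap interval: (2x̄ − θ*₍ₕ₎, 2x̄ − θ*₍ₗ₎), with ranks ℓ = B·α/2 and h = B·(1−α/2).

(4.53, 6.55)

Percentile endpoints at ranks 1 and 49: θ*₍1₎ = 4.17, θ*₍49₎ = 6.19.
Basic interval reflects these around x̄:
  lower = 2 × 5.36 − 6.19 = 4.53
  upper = 2 × 5.36 − 4.17 = 6.55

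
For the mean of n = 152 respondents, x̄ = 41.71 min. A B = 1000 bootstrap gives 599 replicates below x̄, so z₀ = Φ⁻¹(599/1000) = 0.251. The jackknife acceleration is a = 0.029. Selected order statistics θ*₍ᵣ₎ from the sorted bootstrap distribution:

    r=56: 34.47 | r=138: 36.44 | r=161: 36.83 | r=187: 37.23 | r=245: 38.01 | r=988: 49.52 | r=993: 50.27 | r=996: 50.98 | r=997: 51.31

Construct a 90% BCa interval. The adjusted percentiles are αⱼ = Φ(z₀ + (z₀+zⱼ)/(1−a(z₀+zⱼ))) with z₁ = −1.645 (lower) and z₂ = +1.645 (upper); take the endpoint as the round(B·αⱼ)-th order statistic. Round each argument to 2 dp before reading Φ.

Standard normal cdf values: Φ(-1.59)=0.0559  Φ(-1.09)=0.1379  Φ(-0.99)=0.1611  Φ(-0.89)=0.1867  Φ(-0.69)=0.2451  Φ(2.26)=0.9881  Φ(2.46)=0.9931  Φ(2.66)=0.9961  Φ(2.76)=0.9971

(36.44, 49.52)

Lower: z₀ + z₁ = 0.251 + (-1.645) = -1.394; 1 − a(z₀+z₁) = 1 − (0.029)(-1.394) = 1.0404; argument = 0.251 + (-1.394)/1.0404 = -1.0888 → -1.09.
α₁ = Φ(-1.09) = 0.1379; rank = round(1000 × 0.1379) = 138; θ*₍138₎ = 36.44.
Upper: z₀ + z₂ = 1.896; 1 − a(z₀+z₂) = 0.9450; argument = 2.2573 → 2.26; α₂ = 0.9881; rank = 988; θ*₍988₎ = 49.52.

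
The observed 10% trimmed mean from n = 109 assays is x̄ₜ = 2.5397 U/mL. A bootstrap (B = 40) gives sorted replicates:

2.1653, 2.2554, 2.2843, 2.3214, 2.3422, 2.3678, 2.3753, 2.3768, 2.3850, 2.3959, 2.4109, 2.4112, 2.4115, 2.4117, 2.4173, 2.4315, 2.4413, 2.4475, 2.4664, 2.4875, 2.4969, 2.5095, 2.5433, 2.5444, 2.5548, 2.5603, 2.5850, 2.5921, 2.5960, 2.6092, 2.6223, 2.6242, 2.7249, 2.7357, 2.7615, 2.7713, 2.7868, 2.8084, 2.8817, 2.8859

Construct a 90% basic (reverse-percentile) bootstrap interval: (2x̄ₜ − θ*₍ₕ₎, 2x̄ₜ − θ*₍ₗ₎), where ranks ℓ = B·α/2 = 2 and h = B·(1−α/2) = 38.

Percentile endpoints at ranks 2 and 38: θ*₍2₎ = 2.2554, θ*₍38₎ = 2.8084.
Basic interval reflects these around x̄ₜ:
  lower = 2 × 2.5397 − 2.8084 = 2.2710
  upper = 2 × 2.5397 − 2.2554 = 2.8240

(2.2710, 2.8240)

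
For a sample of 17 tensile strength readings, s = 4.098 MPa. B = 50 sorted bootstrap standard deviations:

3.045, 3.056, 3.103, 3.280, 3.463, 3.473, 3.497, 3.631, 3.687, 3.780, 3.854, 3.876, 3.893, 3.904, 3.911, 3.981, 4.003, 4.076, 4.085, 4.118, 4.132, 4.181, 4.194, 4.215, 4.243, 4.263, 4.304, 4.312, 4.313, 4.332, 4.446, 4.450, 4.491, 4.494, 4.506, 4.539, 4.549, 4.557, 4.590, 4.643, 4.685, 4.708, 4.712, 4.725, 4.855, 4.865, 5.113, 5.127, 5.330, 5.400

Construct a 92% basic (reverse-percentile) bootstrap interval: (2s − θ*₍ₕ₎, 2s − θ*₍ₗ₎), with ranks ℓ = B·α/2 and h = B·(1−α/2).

(3.069, 5.140)

Percentile endpoints at ranks 2 and 48: θ*₍2₎ = 3.056, θ*₍48₎ = 5.127.
Basic interval reflects these around s:
  lower = 2 × 4.098 − 5.127 = 3.069
  upper = 2 × 4.098 − 3.056 = 5.140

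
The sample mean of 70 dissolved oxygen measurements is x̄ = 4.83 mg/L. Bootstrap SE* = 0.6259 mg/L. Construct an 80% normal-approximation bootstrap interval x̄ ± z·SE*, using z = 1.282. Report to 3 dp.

Margin = 1.282 × 0.6259 = 0.8024
Interval: 4.83 ± 0.8024

(4.028, 5.632)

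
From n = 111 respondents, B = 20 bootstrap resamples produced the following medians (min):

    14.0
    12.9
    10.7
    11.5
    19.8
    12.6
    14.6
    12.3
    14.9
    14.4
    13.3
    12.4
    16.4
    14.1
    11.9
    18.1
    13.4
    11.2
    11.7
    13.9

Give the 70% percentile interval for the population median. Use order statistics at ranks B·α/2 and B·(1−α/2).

(11.5, 14.9)

Sorted replicates: 10.7, 11.2, 11.5, 11.7, 11.9, 12.3, 12.4, 12.6, 12.9, 13.3, 13.4, 13.9, 14.0, 14.1, 14.4, 14.6, 14.9, 16.4, 18.1, 19.8
α = 0.30; lower rank = 20 × 0.150 = 3; upper rank = 20 × 0.850 = 17.
The 3rd smallest replicate is 11.5; the 17th is 14.9.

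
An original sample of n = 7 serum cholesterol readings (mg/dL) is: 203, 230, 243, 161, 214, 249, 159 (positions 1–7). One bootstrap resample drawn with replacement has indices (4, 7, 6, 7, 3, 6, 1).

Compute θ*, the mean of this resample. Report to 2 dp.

Resample values: 161, 159, 249, 159, 243, 249, 203.
Mean = (161 + 159 + 249 + 159 + 243 + 249 + 203) / 7 = 1423.0 / 7 = 203.29

θ* = 203.29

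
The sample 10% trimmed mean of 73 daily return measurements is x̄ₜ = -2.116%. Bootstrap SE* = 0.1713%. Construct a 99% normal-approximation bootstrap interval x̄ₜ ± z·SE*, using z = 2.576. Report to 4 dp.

(-2.5573, -1.6747)

Margin = 2.576 × 0.1713 = 0.44127
Interval: -2.116 ± 0.44127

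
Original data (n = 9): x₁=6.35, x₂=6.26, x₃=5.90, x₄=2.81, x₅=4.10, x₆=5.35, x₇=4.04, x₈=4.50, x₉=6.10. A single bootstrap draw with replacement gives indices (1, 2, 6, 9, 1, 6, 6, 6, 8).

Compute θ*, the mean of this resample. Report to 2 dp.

θ* = 5.66

Resample values: 6.35, 6.26, 5.35, 6.10, 6.35, 5.35, 5.35, 5.35, 4.50.
Mean = (6.35 + 6.26 + 5.35 + 6.10 + 6.35 + 5.35 + 5.35 + 5.35 + 4.50) / 9 = 50.960 / 9 = 5.66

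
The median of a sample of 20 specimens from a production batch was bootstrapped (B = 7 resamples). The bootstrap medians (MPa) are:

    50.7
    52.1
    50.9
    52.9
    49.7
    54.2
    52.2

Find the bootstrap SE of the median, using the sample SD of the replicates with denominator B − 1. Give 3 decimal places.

Bootstrap SE is the standard deviation of the 7 replicate medians.
Mean of replicates: (50.7 + 52.1 + 50.9 + 52.9 + 49.7 + 54.2 + 52.2) / 7 = 362.7000 / 7 = 51.8143
Sum of squared deviations: (−1.1143)² + (+0.2857)² + (−0.9143)² + (+1.0857)² + (−2.1143)² + (+2.3857)² + (+0.3857)² = 13.6486
Variance = 13.6486 / 6 = 2.2748
SE* = √2.2748

SE* = 1.508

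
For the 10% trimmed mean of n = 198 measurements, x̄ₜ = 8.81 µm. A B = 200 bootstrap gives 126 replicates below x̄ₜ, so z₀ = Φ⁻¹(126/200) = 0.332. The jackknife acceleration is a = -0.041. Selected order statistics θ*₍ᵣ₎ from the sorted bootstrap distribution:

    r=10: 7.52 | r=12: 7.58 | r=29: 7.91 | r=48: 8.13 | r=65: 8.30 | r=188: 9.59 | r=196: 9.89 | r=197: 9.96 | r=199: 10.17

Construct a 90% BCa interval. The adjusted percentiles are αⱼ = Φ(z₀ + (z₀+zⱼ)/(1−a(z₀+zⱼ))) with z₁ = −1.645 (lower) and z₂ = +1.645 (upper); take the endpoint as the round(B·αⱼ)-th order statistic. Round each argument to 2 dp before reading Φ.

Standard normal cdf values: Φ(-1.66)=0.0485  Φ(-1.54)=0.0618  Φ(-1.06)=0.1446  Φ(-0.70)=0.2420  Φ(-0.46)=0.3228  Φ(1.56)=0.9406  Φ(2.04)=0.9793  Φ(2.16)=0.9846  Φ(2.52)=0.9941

(7.91, 9.96)

Lower: z₀ + z₁ = 0.332 + (-1.645) = -1.313; 1 − a(z₀+z₁) = 1 − (-0.041)(-1.313) = 0.9462; argument = 0.332 + (-1.313)/0.9462 = -1.0557 → -1.06.
α₁ = Φ(-1.06) = 0.1446; rank = round(200 × 0.1446) = 29; θ*₍29₎ = 7.91.
Upper: z₀ + z₂ = 1.977; 1 − a(z₀+z₂) = 1.0811; argument = 2.1608 → 2.16; α₂ = 0.9846; rank = 197; θ*₍197₎ = 9.96.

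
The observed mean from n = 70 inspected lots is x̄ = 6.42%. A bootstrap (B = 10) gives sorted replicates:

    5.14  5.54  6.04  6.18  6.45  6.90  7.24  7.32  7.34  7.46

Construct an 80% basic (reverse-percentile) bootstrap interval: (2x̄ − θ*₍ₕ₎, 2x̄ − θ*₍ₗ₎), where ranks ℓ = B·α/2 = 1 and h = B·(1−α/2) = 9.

Percentile endpoints at ranks 1 and 9: θ*₍1₎ = 5.14, θ*₍9₎ = 7.34.
Basic interval reflects these around x̄:
  lower = 2 × 6.42 − 7.34 = 5.50
  upper = 2 × 6.42 − 5.14 = 7.70

(5.50, 7.70)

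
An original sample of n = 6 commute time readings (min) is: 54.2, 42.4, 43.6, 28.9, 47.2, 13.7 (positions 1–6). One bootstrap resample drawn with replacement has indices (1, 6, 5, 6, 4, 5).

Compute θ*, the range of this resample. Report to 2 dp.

θ* = 40.50

Resample values: 54.2, 13.7, 47.2, 13.7, 28.9, 47.2.
Range = 54.2 − 13.7 = 40.50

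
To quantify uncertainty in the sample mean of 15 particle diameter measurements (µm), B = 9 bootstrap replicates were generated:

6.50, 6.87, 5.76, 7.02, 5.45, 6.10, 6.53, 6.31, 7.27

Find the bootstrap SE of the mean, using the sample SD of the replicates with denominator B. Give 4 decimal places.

SE* = 0.5572

Bootstrap SE is the standard deviation of the 9 replicate means.
Mean of replicates: (6.50 + 6.87 + 5.76 + 7.02 + 5.45 + 6.10 + 6.53 + 6.31 + 7.27) / 9 = 57.81000 / 9 = 6.42333
Sum of squared deviations: (+0.07667)² + (+0.44667)² + (−0.66333)² + (+0.59667)² + (−0.97333)² + (−0.32333)² + (+0.10667)² + (−0.11333)² + (+0.84667)² = 2.79440
Variance = 2.79440 / 9 = 0.31049
SE* = √0.31049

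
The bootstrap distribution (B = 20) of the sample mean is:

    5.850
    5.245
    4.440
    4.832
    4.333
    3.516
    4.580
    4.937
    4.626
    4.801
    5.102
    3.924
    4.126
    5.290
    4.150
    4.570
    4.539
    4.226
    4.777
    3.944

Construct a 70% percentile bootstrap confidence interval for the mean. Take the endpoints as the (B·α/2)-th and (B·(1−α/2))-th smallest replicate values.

Sorted replicates: 3.516, 3.924, 3.944, 4.126, 4.150, 4.226, 4.333, 4.440, 4.539, 4.570, 4.580, 4.626, 4.777, 4.801, 4.832, 4.937, 5.102, 5.245, 5.290, 5.850
α = 0.30; lower rank = 20 × 0.150 = 3; upper rank = 20 × 0.850 = 17.
The 3rd smallest replicate is 3.944; the 17th is 5.102.

(3.944, 5.102)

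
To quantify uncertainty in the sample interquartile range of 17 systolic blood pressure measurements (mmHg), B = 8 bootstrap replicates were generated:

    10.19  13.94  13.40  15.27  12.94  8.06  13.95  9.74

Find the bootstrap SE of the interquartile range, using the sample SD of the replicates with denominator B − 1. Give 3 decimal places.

SE* = 2.528

Bootstrap SE is the standard deviation of the 8 replicate interquartile ranges.
Mean of replicates: (10.19 + 13.94 + 13.40 + 15.27 + 12.94 + 8.06 + 13.95 + 9.74) / 8 = 97.4900 / 8 = 12.1862
Sum of squared deviations: (−1.9962)² + (+1.7538)² + (+1.2138)² + (+3.0838)² + (+0.7538)² + (−4.1262)² + (+1.7637)² + (−2.4462)² = 44.7324
Variance = 44.7324 / 7 = 6.3903
SE* = √6.3903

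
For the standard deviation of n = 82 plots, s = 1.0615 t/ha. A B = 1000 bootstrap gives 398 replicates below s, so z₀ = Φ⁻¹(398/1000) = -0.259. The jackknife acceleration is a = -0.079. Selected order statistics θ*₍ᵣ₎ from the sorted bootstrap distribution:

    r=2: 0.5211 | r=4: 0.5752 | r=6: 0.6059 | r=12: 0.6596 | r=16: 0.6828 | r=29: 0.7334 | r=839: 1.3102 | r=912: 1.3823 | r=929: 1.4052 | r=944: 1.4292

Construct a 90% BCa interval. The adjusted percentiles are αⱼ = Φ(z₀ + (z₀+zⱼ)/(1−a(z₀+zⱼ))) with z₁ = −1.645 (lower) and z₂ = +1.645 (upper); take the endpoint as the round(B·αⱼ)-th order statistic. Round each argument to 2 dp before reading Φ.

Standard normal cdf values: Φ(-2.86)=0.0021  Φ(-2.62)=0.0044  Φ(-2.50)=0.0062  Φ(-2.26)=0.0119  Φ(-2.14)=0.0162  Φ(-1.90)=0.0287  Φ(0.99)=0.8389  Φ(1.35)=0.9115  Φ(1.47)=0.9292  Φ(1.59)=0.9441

Lower: z₀ + z₁ = -0.259 + (-1.645) = -1.904; 1 − a(z₀+z₁) = 1 − (-0.079)(-1.904) = 0.8496; argument = -0.259 + (-1.904)/0.8496 = -2.5001 → -2.50.
α₁ = Φ(-2.50) = 0.0062; rank = round(1000 × 0.0062) = 6; θ*₍6₎ = 0.6059.
Upper: z₀ + z₂ = 1.386; 1 − a(z₀+z₂) = 1.1095; argument = 0.9902 → 0.99; α₂ = 0.8389; rank = 839; θ*₍839₎ = 1.3102.

(0.6059, 1.3102)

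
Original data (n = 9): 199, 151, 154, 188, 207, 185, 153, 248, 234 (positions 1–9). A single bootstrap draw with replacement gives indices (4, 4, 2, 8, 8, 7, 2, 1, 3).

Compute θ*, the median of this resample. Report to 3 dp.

θ* = 188.000

Resample values: 188, 188, 151, 248, 248, 153, 151, 199, 154.
Sorted: 151, 151, 153, 154, 188, 188, 199, 248, 248
Median = middle value = 188.000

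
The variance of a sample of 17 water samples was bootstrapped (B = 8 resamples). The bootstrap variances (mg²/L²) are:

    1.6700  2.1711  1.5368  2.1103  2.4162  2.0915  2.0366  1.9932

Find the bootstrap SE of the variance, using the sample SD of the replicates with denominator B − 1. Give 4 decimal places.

SE* = 0.2797

Bootstrap SE is the standard deviation of the 8 replicate variances.
Mean of replicates: (1.6700 + 2.1711 + 1.5368 + 2.1103 + 2.4162 + 2.0915 + 2.0366 + 1.9932) / 8 = 16.02570 / 8 = 2.00321
Sum of squared deviations: (−0.33321)² + (+0.16789)² + (−0.46641)² + (+0.10709)² + (+0.41299)² + (+0.08829)² + (+0.03339)² + (−0.01001)² = 0.54779
Variance = 0.54779 / 7 = 0.07826
SE* = √0.07826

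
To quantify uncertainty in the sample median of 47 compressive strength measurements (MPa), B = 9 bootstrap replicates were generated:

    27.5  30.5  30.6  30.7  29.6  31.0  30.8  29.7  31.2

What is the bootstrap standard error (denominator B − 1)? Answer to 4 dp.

Bootstrap SE is the standard deviation of the 9 replicate medians.
Mean of replicates: (27.5 + 30.5 + 30.6 + 30.7 + 29.6 + 31.0 + 30.8 + 29.7 + 31.2) / 9 = 271.60000 / 9 = 30.17778
Sum of squared deviations: (−2.67778)² + (+0.32222)² + (+0.42222)² + (+0.52222)² + (−0.57778)² + (+0.82222)² + (+0.62222)² + (−0.47778)² + (+1.02222)² = 10.39556
Variance = 10.39556 / 8 = 1.29944
SE* = √1.29944

SE* = 1.1399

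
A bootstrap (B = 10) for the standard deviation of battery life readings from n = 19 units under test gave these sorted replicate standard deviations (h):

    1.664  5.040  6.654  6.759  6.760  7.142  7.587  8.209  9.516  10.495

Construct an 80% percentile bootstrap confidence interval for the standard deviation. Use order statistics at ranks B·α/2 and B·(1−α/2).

(1.664, 9.516)

α = 0.20; lower rank = 10 × 0.100 = 1; upper rank = 10 × 0.900 = 9.
The 1st smallest replicate is 1.664; the 9th is 9.516.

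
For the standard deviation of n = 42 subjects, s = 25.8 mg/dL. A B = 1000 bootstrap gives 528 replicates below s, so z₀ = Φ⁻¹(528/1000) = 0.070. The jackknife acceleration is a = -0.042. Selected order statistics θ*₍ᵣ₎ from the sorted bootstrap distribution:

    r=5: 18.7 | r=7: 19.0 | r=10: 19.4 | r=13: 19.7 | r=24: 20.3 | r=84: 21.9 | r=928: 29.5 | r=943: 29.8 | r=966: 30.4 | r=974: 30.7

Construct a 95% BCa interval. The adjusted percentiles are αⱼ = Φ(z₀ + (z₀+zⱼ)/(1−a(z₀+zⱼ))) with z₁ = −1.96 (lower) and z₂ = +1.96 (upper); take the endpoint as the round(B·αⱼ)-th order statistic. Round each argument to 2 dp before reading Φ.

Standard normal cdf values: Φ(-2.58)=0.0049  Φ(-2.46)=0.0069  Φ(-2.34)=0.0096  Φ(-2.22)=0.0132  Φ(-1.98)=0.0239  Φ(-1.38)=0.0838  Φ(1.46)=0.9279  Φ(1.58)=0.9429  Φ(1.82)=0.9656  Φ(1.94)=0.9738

(20.3, 30.7)

Lower: z₀ + z₁ = 0.070 + (-1.960) = -1.890; 1 − a(z₀+z₁) = 1 − (-0.042)(-1.890) = 0.9206; argument = 0.070 + (-1.890)/0.9206 = -1.9830 → -1.98.
α₁ = Φ(-1.98) = 0.0239; rank = round(1000 × 0.0239) = 24; θ*₍24₎ = 20.3.
Upper: z₀ + z₂ = 2.030; 1 − a(z₀+z₂) = 1.0853; argument = 1.9405 → 1.94; α₂ = 0.9738; rank = 974; θ*₍974₎ = 30.7.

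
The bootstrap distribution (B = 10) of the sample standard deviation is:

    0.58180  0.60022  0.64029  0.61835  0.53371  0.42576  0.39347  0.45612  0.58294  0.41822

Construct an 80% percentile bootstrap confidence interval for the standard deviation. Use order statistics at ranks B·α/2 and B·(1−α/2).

Sorted replicates: 0.39347, 0.41822, 0.42576, 0.45612, 0.53371, 0.58180, 0.58294, 0.60022, 0.61835, 0.64029
α = 0.20; lower rank = 10 × 0.100 = 1; upper rank = 10 × 0.900 = 9.
The 1st smallest replicate is 0.39347; the 9th is 0.61835.

(0.39347, 0.61835)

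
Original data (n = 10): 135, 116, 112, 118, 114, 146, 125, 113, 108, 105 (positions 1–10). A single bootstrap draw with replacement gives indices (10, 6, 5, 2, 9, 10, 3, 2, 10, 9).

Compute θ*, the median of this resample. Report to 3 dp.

θ* = 110.000

Resample values: 105, 146, 114, 116, 108, 105, 112, 116, 105, 108.
Sorted: 105, 105, 105, 108, 108, 112, 114, 116, 116, 146
Median = average of the two middle values = 110.000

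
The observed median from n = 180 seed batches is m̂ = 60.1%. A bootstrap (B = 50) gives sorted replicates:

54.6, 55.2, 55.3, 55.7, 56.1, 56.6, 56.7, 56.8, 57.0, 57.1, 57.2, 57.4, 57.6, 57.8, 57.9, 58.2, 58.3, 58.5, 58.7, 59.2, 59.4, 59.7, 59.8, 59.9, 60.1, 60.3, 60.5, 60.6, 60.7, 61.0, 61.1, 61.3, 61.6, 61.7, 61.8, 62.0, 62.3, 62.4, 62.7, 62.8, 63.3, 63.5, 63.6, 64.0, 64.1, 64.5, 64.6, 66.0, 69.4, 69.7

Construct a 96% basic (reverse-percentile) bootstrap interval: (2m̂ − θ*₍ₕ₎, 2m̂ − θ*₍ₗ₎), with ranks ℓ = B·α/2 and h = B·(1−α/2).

(50.8, 65.6)

Percentile endpoints at ranks 1 and 49: θ*₍1₎ = 54.6, θ*₍49₎ = 69.4.
Basic interval reflects these around m̂:
  lower = 2 × 60.1 − 69.4 = 50.8
  upper = 2 × 60.1 − 54.6 = 65.6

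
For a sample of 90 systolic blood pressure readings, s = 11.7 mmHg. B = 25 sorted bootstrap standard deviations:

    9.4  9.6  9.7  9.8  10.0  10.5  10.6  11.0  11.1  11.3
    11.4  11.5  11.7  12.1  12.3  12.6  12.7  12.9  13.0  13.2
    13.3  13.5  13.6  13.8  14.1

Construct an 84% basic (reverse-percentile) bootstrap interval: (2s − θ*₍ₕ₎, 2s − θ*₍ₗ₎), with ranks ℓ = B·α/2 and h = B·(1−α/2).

(9.8, 13.8)

Percentile endpoints at ranks 2 and 23: θ*₍2₎ = 9.6, θ*₍23₎ = 13.6.
Basic interval reflects these around s:
  lower = 2 × 11.7 − 13.6 = 9.8
  upper = 2 × 11.7 − 9.6 = 13.8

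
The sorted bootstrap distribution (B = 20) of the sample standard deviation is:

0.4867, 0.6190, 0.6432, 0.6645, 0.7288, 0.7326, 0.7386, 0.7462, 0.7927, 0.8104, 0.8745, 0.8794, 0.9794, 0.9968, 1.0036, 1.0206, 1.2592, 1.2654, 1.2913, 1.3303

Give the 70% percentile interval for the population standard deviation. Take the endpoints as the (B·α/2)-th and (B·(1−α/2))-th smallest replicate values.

(0.6432, 1.2592)

α = 0.30; lower rank = 20 × 0.150 = 3; upper rank = 20 × 0.850 = 17.
The 3rd smallest replicate is 0.6432; the 17th is 1.2592.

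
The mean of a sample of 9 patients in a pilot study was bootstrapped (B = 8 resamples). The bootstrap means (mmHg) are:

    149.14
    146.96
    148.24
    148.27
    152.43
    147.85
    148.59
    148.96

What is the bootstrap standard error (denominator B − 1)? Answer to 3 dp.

Bootstrap SE is the standard deviation of the 8 replicate means.
Mean of replicates: (149.14 + 146.96 + 148.24 + 148.27 + 152.43 + 147.85 + 148.59 + 148.96) / 8 = 1190.4400 / 8 = 148.8050
Sum of squared deviations: (+0.3350)² + (−1.8450)² + (−0.5650)² + (−0.5350)² + (+3.6250)² + (−0.9550)² + (−0.2150)² + (+0.1550)² = 18.2446
Variance = 18.2446 / 7 = 2.6064
SE* = √2.6064

SE* = 1.614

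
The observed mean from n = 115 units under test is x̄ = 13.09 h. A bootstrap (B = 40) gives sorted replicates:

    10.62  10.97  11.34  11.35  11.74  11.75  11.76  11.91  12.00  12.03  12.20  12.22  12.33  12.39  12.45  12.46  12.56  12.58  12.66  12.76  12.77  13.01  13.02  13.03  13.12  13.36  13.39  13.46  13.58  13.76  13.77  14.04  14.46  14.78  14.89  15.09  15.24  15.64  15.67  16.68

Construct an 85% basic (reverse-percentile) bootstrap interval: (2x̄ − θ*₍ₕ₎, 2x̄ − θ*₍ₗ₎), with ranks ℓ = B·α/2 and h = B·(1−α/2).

(10.94, 14.84)

Percentile endpoints at ranks 3 and 37: θ*₍3₎ = 11.34, θ*₍37₎ = 15.24.
Basic interval reflects these around x̄:
  lower = 2 × 13.09 − 15.24 = 10.94
  upper = 2 × 13.09 − 11.34 = 14.84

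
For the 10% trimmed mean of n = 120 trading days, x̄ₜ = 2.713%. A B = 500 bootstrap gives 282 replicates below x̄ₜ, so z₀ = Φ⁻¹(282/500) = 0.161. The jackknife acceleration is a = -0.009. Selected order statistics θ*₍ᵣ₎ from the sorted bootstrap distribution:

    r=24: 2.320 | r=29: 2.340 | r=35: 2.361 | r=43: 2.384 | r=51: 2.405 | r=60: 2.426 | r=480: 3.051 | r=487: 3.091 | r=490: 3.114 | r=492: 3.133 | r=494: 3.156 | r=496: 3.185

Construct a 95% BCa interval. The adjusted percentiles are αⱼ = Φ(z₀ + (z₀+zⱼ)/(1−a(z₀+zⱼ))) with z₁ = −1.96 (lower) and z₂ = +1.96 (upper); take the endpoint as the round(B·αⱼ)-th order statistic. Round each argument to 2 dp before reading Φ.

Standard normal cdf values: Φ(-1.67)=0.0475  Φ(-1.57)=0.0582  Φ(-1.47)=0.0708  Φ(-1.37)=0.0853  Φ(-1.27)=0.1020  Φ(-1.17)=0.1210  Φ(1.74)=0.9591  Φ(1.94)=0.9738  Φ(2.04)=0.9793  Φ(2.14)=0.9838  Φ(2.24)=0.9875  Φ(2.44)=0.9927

(2.320, 3.156)

Lower: z₀ + z₁ = 0.161 + (-1.960) = -1.799; 1 − a(z₀+z₁) = 1 − (-0.009)(-1.799) = 0.9838; argument = 0.161 + (-1.799)/0.9838 = -1.6676 → -1.67.
α₁ = Φ(-1.67) = 0.0475; rank = round(500 × 0.0475) = 24; θ*₍24₎ = 2.320.
Upper: z₀ + z₂ = 2.121; 1 − a(z₀+z₂) = 1.0191; argument = 2.2423 → 2.24; α₂ = 0.9875; rank = 494; θ*₍494₎ = 3.156.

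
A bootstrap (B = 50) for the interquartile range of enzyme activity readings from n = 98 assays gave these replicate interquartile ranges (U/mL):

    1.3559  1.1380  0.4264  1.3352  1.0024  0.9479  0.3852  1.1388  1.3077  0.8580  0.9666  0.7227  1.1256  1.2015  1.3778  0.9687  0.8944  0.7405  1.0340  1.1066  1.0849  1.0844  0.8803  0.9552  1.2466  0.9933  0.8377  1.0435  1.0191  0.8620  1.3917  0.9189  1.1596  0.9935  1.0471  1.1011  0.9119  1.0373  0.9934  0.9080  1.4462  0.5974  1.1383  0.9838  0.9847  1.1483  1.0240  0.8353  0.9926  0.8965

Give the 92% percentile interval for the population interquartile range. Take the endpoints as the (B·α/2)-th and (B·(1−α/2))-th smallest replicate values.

Sorted replicates: 0.3852, 0.4264, 0.5974, 0.7227, 0.7405, 0.8353, 0.8377, 0.8580, 0.8620, 0.8803, 0.8944, 0.8965, 0.9080, 0.9119, 0.9189, 0.9479, 0.9552, 0.9666, 0.9687, 0.9838, 0.9847, 0.9926, 0.9933, 0.9934, 0.9935, 1.0024, 1.0191, 1.0240, 1.0340, 1.0373, 1.0435, 1.0471, 1.0844, 1.0849, 1.1011, 1.1066, 1.1256, 1.1380, 1.1383, 1.1388, 1.1483, 1.1596, 1.2015, 1.2466, 1.3077, 1.3352, 1.3559, 1.3778, 1.3917, 1.4462
α = 0.08; lower rank = 50 × 0.040 = 2; upper rank = 50 × 0.960 = 48.
The 2nd smallest replicate is 0.4264; the 48th is 1.3778.

(0.4264, 1.3778)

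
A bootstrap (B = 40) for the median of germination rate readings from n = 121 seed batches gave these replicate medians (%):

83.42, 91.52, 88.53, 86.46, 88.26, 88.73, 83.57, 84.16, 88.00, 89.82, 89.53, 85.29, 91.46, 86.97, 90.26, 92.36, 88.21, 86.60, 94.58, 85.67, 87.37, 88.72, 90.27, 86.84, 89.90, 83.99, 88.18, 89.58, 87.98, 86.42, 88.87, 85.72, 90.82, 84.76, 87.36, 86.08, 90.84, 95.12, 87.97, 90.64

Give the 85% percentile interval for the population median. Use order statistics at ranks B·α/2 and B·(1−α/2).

Sorted replicates: 83.42, 83.57, 83.99, 84.16, 84.76, 85.29, 85.67, 85.72, 86.08, 86.42, 86.46, 86.60, 86.84, 86.97, 87.36, 87.37, 87.97, 87.98, 88.00, 88.18, 88.21, 88.26, 88.53, 88.72, 88.73, 88.87, 89.53, 89.58, 89.82, 89.90, 90.26, 90.27, 90.64, 90.82, 90.84, 91.46, 91.52, 92.36, 94.58, 95.12
α = 0.15; lower rank = 40 × 0.075 = 3; upper rank = 40 × 0.925 = 37.
The 3rd smallest replicate is 83.99; the 37th is 91.52.

(83.99, 91.52)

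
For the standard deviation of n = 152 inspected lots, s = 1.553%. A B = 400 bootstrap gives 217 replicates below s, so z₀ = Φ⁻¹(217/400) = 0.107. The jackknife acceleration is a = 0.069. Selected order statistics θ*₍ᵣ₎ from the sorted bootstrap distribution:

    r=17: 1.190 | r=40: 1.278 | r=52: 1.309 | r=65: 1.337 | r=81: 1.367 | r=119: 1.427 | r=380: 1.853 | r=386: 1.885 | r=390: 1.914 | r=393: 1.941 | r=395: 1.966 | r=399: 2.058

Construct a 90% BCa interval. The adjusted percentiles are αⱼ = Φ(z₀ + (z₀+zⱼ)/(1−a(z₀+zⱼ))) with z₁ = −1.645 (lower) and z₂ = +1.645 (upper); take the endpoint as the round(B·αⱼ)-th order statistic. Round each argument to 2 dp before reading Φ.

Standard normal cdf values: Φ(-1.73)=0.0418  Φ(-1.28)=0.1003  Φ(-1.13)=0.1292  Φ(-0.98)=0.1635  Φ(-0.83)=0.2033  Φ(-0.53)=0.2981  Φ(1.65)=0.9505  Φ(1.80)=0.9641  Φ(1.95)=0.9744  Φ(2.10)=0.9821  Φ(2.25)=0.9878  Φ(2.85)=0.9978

(1.278, 1.941)

Lower: z₀ + z₁ = 0.107 + (-1.645) = -1.538; 1 − a(z₀+z₁) = 1 − (0.069)(-1.538) = 1.1061; argument = 0.107 + (-1.538)/1.1061 = -1.2834 → -1.28.
α₁ = Φ(-1.28) = 0.1003; rank = round(400 × 0.1003) = 40; θ*₍40₎ = 1.278.
Upper: z₀ + z₂ = 1.752; 1 − a(z₀+z₂) = 0.8791; argument = 2.0999 → 2.10; α₂ = 0.9821; rank = 393; θ*₍393₎ = 1.941.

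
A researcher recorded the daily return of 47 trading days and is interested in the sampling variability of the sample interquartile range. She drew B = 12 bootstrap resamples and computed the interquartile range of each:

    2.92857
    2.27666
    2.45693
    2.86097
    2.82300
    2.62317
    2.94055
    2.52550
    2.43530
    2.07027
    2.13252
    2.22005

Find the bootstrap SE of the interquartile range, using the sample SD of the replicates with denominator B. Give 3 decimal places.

SE* = 0.299

Bootstrap SE is the standard deviation of the 12 replicate interquartile ranges.
Mean of replicates: (2.92857 + 2.27666 + 2.45693 + 2.86097 + 2.82300 + 2.62317 + 2.94055 + 2.52550 + 2.43530 + 2.07027 + 2.13252 + 2.22005) / 12 = 30.293490 / 12 = 2.524458
Sum of squared deviations: (+0.404113)² + (−0.247797)² + (−0.067528)² + (+0.336512)² + (+0.298542)² + (+0.098712)² + (+0.416092)² + (+0.001043)² + (−0.089158)² + (−0.454188)² + (−0.391938)² + (−0.304407)² = 1.075031
Variance = 1.075031 / 12 = 0.089586
SE* = √0.089586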